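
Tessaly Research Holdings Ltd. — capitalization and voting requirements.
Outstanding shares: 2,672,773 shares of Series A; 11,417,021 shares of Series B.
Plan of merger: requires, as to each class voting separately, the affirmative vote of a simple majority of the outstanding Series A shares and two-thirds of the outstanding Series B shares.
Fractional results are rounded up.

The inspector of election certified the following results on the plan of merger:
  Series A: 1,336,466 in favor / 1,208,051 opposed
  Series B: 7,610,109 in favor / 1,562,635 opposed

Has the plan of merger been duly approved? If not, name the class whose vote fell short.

Series A: a majority of 2672773 is 1336387; 1,336,387 required, 1,336,466 in favor — approved.
Series B: 2/3 of 11417021 = 7611347.33, rounded up to 7611348; 7,611,348 required, 7,610,109 in favor — not approved.

Not approved — the Series B shares did not give the required vote.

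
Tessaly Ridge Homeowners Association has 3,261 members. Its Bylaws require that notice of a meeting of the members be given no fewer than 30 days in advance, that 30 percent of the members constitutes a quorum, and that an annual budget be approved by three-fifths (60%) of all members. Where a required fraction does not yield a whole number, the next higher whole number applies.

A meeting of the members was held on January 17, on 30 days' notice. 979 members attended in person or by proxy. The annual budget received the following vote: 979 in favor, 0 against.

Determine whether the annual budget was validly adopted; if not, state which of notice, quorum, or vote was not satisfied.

Notice: 30 days given; 30 required. Satisfied.
Quorum: 30% of 3,261 = 978.30, rounded up to 979; 979 present. Satisfied.
Vote: requires three-fifths of all members (3,261); 3/5 of 3261 = 1956.60, rounded up to 1957, so 1,957 needed; 979 in favor. Not satisfied.

Invalid — vote requirement not satisfied.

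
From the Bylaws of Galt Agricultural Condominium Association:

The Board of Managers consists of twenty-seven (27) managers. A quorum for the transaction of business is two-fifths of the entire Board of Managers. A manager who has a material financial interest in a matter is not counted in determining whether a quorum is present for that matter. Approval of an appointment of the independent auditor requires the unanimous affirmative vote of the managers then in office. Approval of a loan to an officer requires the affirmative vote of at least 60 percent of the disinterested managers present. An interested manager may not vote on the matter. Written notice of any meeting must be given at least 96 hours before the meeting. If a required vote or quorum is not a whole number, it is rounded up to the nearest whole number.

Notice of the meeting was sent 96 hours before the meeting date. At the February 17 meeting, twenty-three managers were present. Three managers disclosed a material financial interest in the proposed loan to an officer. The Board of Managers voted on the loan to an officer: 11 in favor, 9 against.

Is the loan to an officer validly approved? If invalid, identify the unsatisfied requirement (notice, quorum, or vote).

Invalid — vote requirement not satisfied.

Notice: 96 hours given; 96 required (96 ≥ 96). Satisfied.
Quorum: 23 present, but the 3 interested managers do not count, leaving 20. Quorum is 11. Satisfied.
Vote: the loan to an officer requires three-fifths of the disinterested managers present (23 − 3 = 20). 3/5 of 20 = 12, so 12 affirmative votes are needed; 11 voted in favor. Not satisfied.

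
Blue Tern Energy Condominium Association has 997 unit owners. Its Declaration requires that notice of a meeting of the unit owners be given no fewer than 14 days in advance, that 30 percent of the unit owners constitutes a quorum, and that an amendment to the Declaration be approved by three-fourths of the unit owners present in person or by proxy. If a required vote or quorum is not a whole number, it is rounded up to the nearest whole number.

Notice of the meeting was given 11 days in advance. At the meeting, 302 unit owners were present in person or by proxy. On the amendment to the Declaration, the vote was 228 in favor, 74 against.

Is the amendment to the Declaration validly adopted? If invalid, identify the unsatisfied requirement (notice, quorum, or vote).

Notice: 11 days given; 14 required. Not satisfied.
Quorum: 30% of 997 = 299.10, rounded up to 300; 302 present. Satisfied.
Vote: requires three-fourths of those present (302); 3/4 of 302 = 226.50, rounded up to 227, so 227 needed; 228 in favor. Satisfied.

Invalid — notice requirement not satisfied.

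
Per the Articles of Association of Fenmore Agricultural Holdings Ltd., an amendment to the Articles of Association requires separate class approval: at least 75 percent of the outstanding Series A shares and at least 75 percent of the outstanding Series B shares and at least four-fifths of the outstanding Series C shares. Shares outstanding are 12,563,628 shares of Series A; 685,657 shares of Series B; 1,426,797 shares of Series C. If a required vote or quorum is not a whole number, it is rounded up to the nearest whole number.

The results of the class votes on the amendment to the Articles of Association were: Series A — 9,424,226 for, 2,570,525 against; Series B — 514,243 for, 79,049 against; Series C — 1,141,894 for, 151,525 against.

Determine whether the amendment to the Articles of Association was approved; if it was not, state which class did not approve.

Approved — every class gave the required vote.

Series A: 3/4 of 12563628 = 9422721; 9,422,721 required, 9,424,226 in favor — approved.
Series B: 3/4 of 685657 = 514242.75, rounded up to 514243; 514,243 required, 514,243 in favor — approved.
Series C: 4/5 of 1426797 = 1141437.60, rounded up to 1141438; 1,141,438 required, 1,141,894 in favor — approved.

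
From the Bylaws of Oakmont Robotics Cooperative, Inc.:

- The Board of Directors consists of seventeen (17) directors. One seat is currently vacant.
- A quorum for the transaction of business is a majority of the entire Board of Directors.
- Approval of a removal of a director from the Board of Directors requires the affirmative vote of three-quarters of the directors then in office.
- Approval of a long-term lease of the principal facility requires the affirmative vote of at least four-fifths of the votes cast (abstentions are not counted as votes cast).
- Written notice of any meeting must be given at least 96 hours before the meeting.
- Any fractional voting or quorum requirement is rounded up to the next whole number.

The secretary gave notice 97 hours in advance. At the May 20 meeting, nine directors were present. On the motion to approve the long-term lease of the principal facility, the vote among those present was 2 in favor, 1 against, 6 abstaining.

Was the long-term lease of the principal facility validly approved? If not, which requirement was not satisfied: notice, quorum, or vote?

Notice: 97 hours given; 96 required (97 ≥ 96). Satisfied.
Quorum: 9 present; quorum is 9. Satisfied.
Vote: the long-term lease of the principal facility requires four-fifths of the votes cast (9 present − 6 abstaining = 3). 4/5 of 3 = 2.40, rounded up to 3, so 3 affirmative votes are needed; 2 voted in favor. Not satisfied.

Invalid — vote requirement not satisfied.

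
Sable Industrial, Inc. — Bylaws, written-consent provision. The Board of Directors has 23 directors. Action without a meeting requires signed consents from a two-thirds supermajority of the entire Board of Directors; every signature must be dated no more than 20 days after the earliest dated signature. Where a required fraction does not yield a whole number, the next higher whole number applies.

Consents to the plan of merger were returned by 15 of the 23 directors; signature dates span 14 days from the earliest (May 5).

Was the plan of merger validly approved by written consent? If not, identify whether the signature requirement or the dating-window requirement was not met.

Not effective — insufficient signatures.

Signatures required: a two-thirds supermajority of 23 — 2/3 of 23 = 15.33, rounded up to 16, so 16 needed; 15 signed. Insufficient.
Dating window: the latest signature is 14 days after the earliest; the limit is 20 days. Within the window.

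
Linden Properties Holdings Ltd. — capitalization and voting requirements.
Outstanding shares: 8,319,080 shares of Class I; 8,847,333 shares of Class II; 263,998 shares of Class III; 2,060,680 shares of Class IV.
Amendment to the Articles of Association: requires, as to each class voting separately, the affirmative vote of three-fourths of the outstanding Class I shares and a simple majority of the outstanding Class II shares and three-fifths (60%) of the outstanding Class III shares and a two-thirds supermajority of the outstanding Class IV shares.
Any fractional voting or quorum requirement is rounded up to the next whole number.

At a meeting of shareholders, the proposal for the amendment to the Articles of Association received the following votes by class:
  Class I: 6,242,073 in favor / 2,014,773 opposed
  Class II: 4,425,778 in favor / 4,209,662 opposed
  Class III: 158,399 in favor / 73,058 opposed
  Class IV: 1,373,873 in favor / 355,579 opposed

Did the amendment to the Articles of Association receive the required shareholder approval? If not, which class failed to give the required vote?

Class I: 3/4 of 8319080 = 6239310; 6,239,310 required, 6,242,073 in favor — approved.
Class II: a majority of 8847333 is 4423667; 4,423,667 required, 4,425,778 in favor — approved.
Class III: 3/5 of 263998 = 158398.80, rounded up to 158399; 158,399 required, 158,399 in favor — approved.
Class IV: 2/3 of 2060680 = 1373786.67, rounded up to 1373787; 1,373,787 required, 1,373,873 in favor — approved.

Approved — every class gave the required vote.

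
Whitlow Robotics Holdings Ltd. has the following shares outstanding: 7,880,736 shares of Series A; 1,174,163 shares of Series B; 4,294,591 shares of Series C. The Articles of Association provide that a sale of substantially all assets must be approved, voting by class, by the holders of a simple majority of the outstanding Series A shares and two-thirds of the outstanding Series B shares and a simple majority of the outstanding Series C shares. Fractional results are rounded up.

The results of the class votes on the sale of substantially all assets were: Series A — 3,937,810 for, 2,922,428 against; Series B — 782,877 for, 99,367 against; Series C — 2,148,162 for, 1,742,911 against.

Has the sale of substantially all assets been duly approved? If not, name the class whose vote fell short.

Not approved — the Series A shares did not give the required vote.

Series A: a majority of 7880736 is 3940369; 3,940,369 required, 3,937,810 in favor — not approved.
Series B: 2/3 of 1174163 = 782775.33, rounded up to 782776; 782,776 required, 782,877 in favor — approved.
Series C: a majority of 4294591 is 2147296; 2,147,296 required, 2,148,162 in favor — approved.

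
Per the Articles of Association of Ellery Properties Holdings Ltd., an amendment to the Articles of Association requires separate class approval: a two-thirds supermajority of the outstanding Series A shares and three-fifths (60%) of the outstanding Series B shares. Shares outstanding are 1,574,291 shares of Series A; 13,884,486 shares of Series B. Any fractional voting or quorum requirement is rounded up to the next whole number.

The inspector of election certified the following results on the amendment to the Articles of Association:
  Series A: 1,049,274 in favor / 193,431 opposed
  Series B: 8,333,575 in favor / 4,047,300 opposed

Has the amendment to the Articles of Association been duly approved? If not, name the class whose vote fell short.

Series A: 2/3 of 1574291 = 1049527.33, rounded up to 1049528; 1,049,528 required, 1,049,274 in favor — not approved.
Series B: 3/5 of 13884486 = 8330691.60, rounded up to 8330692; 8,330,692 required, 8,333,575 in favor — approved.

Not approved — the Series A shares did not give the required vote.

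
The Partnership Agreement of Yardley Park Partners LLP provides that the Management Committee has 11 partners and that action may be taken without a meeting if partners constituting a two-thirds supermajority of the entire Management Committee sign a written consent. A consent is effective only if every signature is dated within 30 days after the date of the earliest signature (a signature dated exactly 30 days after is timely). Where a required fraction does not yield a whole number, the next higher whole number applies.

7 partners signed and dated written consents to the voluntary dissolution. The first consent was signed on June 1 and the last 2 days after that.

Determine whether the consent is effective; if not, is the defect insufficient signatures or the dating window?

Signatures required: a two-thirds supermajority of 11 — 2/3 of 11 = 7.33, rounded up to 8, so 8 needed; 7 signed. Insufficient.
Dating window: the latest signature is 2 days after the earliest; the limit is 30 days. Within the window.

Not effective — insufficient signatures.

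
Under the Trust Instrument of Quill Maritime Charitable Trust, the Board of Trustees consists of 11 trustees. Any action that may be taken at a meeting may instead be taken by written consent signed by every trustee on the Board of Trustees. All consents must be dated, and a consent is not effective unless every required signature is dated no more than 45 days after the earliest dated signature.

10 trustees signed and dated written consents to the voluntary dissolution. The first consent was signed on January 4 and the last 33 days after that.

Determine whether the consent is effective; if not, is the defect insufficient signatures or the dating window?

Not effective — insufficient signatures.

Signatures required: all of 11 — unanimous means all 11, so 11 needed; 10 signed. Insufficient.
Dating window: the latest signature is 33 days after the earliest; the limit is 45 days. Within the window.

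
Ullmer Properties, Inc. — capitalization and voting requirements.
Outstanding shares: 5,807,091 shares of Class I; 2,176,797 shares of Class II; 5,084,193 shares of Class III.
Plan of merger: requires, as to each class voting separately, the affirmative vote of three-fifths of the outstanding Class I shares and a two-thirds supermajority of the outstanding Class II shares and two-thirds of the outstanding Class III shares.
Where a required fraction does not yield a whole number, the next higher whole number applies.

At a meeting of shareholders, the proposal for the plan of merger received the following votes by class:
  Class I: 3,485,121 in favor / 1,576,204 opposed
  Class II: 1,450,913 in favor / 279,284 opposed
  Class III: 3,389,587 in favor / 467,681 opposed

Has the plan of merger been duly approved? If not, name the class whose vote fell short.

Not approved — the Class II shares did not give the required vote.

Class I: 3/5 of 5807091 = 3484254.60, rounded up to 3484255; 3,484,255 required, 3,485,121 in favor — approved.
Class II: 2/3 of 2176797 = 1451198; 1,451,198 required, 1,450,913 in favor — not approved.
Class III: 2/3 of 5084193 = 3389462; 3,389,462 required, 3,389,587 in favor — approved.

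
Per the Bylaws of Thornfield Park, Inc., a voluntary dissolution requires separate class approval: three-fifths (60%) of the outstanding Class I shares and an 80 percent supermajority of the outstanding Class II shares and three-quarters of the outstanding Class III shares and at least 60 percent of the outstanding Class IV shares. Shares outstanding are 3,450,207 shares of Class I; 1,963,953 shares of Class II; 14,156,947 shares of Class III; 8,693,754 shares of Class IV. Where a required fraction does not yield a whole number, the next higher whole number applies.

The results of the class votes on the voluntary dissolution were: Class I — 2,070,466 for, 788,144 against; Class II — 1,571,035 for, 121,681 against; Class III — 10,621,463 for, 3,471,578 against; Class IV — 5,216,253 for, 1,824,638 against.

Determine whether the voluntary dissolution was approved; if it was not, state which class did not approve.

Not approved — the Class II shares did not give the required vote.

Class I: 3/5 of 3450207 = 2070124.20, rounded up to 2070125; 2,070,125 required, 2,070,466 in favor — approved.
Class II: 4/5 of 1963953 = 1571162.40, rounded up to 1571163; 1,571,163 required, 1,571,035 in favor — not approved.
Class III: 3/4 of 14156947 = 10617710.25, rounded up to 10617711; 10,617,711 required, 10,621,463 in favor — approved.
Class IV: 3/5 of 8693754 = 5216252.40, rounded up to 5216253; 5,216,253 required, 5,216,253 in favor — approved.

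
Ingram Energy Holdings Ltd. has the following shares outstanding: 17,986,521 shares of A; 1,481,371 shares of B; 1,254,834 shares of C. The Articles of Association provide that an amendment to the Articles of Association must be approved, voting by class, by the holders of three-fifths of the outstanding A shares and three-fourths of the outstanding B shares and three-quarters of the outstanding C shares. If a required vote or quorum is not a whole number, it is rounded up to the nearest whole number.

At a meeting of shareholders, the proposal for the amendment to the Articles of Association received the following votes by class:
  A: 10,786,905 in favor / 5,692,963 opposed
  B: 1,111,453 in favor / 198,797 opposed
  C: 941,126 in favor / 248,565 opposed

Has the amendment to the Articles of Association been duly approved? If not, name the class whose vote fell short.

A: 3/5 of 17986521 = 10791912.60, rounded up to 10791913; 10,791,913 required, 10,786,905 in favor — not approved.
B: 3/4 of 1481371 = 1111028.25, rounded up to 1111029; 1,111,029 required, 1,111,453 in favor — approved.
C: 3/4 of 1254834 = 941125.50, rounded up to 941126; 941,126 required, 941,126 in favor — approved.

Not approved — the A shares did not give the required vote.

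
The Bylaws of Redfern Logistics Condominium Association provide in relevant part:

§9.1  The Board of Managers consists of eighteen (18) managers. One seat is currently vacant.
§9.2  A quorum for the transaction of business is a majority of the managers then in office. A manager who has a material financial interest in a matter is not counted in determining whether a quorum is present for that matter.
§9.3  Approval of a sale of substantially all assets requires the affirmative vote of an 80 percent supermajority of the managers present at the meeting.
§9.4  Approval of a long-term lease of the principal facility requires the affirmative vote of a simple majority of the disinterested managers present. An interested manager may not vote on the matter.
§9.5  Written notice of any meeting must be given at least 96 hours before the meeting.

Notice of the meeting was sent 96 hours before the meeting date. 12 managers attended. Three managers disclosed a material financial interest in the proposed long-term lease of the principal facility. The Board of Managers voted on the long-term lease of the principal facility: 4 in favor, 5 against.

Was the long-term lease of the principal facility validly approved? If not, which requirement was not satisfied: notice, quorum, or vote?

Notice: 96 hours given; 96 required (96 ≥ 96). Satisfied.
Quorum: 12 present, but the 3 interested managers do not count, leaving 9. Quorum is 9. Satisfied.
Vote: the long-term lease of the principal facility requires a majority of the disinterested managers present (12 − 3 = 9). A majority of 9 is 5, so 5 affirmative votes are needed; 4 voted in favor. Not satisfied.

Invalid — vote requirement not satisfied.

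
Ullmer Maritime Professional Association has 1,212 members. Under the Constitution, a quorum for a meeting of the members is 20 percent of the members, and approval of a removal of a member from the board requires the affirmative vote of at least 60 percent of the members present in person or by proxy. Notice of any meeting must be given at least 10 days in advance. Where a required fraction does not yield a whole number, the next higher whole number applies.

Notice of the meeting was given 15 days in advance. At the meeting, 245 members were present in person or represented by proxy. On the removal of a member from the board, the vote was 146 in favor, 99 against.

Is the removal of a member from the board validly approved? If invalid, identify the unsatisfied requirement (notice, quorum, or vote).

Invalid — vote requirement not satisfied.

Notice: 15 days given; 10 required. Satisfied.
Quorum: 20% of 1,212 = 242.40, rounded up to 243; 245 present. Satisfied.
Vote: requires three-fifths of those present (245); 3/5 of 245 = 147, so 147 needed; 146 in favor. Not satisfied.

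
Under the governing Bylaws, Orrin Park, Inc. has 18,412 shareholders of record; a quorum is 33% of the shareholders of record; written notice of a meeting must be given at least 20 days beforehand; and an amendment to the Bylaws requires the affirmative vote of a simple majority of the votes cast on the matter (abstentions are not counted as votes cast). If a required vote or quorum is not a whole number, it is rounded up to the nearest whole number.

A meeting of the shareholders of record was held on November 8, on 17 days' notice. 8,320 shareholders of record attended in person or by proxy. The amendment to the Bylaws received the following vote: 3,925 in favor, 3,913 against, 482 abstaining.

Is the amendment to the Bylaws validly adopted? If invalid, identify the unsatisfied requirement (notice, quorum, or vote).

Notice: 17 days given; 20 required. Not satisfied.
Quorum: 33% of 18,412 = 6,075.96, rounded up to 6,076; 8,320 present. Satisfied.
Vote: requires a majority of the votes cast (8,320 − 482 abstaining = 7,838); a majority of 7838 is 3920, so 3,920 needed; 3,925 in favor. Satisfied.

Invalid — notice requirement not satisfied.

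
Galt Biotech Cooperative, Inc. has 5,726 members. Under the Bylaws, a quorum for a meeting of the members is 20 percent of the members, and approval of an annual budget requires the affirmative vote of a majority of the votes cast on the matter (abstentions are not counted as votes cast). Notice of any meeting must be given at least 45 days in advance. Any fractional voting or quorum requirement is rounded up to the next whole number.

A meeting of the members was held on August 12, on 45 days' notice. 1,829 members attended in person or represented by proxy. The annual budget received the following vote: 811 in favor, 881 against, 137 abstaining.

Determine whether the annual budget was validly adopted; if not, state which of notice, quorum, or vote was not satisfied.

Notice: 45 days given; 45 required. Satisfied.
Quorum: 20% of 5,726 = 1,145.20, rounded up to 1,146; 1,829 present. Satisfied.
Vote: requires a majority of the votes cast (1,829 − 137 abstaining = 1,692); a majority of 1692 is 847, so 847 needed; 811 in favor. Not satisfied.

Invalid — vote requirement not satisfied.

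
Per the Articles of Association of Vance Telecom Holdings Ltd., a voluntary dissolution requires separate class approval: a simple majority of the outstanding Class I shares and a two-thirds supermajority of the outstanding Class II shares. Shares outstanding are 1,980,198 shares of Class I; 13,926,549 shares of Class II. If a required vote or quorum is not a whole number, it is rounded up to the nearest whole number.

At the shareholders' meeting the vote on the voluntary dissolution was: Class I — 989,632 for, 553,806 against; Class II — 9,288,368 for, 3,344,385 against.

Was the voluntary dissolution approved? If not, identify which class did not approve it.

Class I: a majority of 1980198 is 990100; 990,100 required, 989,632 in favor — not approved.
Class II: 2/3 of 13926549 = 9284366; 9,284,366 required, 9,288,368 in favor — approved.

Not approved — the Class I shares did not give the required vote.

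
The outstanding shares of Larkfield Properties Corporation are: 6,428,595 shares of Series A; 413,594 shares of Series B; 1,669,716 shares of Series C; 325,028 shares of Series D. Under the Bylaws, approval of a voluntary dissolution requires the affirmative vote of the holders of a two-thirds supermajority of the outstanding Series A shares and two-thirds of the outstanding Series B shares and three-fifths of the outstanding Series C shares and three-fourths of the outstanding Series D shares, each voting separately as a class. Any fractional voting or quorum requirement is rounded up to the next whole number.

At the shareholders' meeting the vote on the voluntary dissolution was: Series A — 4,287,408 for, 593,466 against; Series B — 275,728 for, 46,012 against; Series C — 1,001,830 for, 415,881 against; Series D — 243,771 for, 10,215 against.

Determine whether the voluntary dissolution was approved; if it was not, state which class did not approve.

Series A: 2/3 of 6428595 = 4285730; 4,285,730 required, 4,287,408 in favor — approved.
Series B: 2/3 of 413594 = 275729.33, rounded up to 275730; 275,730 required, 275,728 in favor — not approved.
Series C: 3/5 of 1669716 = 1001829.60, rounded up to 1001830; 1,001,830 required, 1,001,830 in favor — approved.
Series D: 3/4 of 325028 = 243771; 243,771 required, 243,771 in favor — approved.

Not approved — the Series B shares did not give the required vote.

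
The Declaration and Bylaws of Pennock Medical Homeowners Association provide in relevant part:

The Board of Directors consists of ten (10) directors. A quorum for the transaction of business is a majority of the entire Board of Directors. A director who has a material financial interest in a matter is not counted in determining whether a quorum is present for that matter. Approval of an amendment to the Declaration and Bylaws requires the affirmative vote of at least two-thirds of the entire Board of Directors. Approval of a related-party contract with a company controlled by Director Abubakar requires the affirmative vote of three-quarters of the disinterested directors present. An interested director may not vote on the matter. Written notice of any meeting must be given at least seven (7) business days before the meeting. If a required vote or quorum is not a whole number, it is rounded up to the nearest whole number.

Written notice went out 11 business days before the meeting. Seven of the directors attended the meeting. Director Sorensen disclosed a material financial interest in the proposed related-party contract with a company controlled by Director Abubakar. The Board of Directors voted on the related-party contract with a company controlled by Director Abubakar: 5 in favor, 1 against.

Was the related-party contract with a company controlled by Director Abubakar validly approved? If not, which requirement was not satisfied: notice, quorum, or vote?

Notice: 11 business days given; 7 required (11 ≥ 7). Satisfied.
Quorum: 7 present, but the 1 interested director does not count, leaving 6. Quorum is 6. Satisfied.
Vote: the related-party contract with a company controlled by Director Abubakar requires three-fourths of the disinterested directors present (7 − 1 = 6). 3/4 of 6 = 4.50, rounded up to 5, so 5 affirmative votes are needed; 5 voted in favor. Satisfied.

Valid — all requirements satisfied.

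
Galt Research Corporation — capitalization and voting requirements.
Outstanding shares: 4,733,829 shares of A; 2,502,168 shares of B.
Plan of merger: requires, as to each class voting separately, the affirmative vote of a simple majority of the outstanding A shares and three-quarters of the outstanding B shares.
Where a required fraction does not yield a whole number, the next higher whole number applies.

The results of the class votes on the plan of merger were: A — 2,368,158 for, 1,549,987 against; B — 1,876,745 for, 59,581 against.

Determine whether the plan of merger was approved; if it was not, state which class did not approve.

Approved — every class gave the required vote.

A: a majority of 4733829 is 2366915; 2,366,915 required, 2,368,158 in favor — approved.
B: 3/4 of 2502168 = 1876626; 1,876,626 required, 1,876,745 in favor — approved.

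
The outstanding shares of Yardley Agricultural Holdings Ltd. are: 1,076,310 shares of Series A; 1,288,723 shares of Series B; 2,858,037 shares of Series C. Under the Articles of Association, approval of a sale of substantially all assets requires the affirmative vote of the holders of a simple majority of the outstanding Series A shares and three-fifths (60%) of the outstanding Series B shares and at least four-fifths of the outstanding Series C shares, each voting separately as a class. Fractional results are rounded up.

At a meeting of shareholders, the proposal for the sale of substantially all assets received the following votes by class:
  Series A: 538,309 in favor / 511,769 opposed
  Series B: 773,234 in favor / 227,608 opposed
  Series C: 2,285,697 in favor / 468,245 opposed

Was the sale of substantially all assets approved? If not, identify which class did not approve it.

Not approved — the Series C shares did not give the required vote.

Series A: a majority of 1076310 is 538156; 538,156 required, 538,309 in favor — approved.
Series B: 3/5 of 1288723 = 773233.80, rounded up to 773234; 773,234 required, 773,234 in favor — approved.
Series C: 4/5 of 2858037 = 2286429.60, rounded up to 2286430; 2,286,430 required, 2,285,697 in favor — not approved.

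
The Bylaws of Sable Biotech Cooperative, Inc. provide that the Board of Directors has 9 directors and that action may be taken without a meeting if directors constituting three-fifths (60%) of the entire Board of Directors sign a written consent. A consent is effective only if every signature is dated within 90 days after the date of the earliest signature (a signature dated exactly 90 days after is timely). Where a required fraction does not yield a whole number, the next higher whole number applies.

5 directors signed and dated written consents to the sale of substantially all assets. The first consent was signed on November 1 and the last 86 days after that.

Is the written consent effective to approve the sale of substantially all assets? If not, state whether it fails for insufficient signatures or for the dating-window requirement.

Signatures required: three-fifths (60%) of 9 — 3/5 of 9 = 5.40, rounded up to 6, so 6 needed; 5 signed. Insufficient.
Dating window: the latest signature is 86 days after the earliest; the limit is 90 days. Within the window.

Not effective — insufficient signatures.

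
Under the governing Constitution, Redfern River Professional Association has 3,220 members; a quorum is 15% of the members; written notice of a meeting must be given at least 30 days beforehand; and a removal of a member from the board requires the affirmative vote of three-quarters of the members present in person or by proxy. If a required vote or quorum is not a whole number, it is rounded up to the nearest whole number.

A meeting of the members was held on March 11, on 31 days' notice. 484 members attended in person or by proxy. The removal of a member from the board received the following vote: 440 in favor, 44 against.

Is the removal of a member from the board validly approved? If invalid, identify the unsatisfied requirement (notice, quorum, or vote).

Valid — all requirements satisfied.

Notice: 31 days given; 30 required. Satisfied.
Quorum: 15% of 3,220 = 483; 484 present. Satisfied.
Vote: requires three-fourths of those present (484); 3/4 of 484 = 363, so 363 needed; 440 in favor. Satisfied.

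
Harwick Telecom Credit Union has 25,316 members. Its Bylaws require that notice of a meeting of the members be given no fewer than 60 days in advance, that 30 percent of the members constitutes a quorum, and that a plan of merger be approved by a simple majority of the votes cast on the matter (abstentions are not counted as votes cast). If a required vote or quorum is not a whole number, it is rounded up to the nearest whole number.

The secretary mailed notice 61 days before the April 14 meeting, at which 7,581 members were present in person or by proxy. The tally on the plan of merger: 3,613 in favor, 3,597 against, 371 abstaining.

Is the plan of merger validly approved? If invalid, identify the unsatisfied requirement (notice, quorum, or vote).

Invalid — quorum requirement not satisfied.

Notice: 61 days given; 60 required. Satisfied.
Quorum: 30% of 25,316 = 7,594.80, rounded up to 7,595; 7,581 present. Not satisfied.
Vote: requires a majority of the votes cast (7,581 − 371 abstaining = 7,210); a majority of 7210 is 3606, so 3,606 needed; 3,613 in favor. Satisfied.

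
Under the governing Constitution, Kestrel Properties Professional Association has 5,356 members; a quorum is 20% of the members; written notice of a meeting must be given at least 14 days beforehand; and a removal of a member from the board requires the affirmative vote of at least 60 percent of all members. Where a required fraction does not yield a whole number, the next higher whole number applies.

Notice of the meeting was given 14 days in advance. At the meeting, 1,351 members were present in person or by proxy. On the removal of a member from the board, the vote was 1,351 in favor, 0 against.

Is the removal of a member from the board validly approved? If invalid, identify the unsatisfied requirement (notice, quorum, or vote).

Invalid — vote requirement not satisfied.

Notice: 14 days given; 14 required. Satisfied.
Quorum: 20% of 5,356 = 1,071.20, rounded up to 1,072; 1,351 present. Satisfied.
Vote: requires three-fifths of all members (5,356); 3/5 of 5356 = 3213.60, rounded up to 3214, so 3,214 needed; 1,351 in favor. Not satisfied.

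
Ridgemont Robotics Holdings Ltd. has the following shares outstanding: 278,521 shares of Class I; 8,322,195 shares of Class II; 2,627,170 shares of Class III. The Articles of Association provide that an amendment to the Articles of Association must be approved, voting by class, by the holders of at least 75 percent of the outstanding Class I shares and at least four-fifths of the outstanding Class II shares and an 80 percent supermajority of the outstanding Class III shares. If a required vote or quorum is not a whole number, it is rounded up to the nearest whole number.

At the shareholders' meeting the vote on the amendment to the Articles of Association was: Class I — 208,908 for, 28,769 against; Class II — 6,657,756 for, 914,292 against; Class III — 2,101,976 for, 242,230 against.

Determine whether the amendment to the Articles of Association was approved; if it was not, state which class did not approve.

Approved — every class gave the required vote.

Class I: 3/4 of 278521 = 208890.75, rounded up to 208891; 208,891 required, 208,908 in favor — approved.
Class II: 4/5 of 8322195 = 6657756; 6,657,756 required, 6,657,756 in favor — approved.
Class III: 4/5 of 2627170 = 2101736; 2,101,736 required, 2,101,976 in favor — approved.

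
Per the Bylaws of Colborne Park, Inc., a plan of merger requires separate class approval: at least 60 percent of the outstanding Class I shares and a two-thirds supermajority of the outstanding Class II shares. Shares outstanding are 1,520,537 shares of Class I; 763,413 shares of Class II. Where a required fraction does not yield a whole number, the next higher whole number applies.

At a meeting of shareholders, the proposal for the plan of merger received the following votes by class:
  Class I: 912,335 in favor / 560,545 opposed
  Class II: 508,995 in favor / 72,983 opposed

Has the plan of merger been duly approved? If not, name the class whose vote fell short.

Approved — every class gave the required vote.

Class I: 3/5 of 1520537 = 912322.20, rounded up to 912323; 912,323 required, 912,335 in favor — approved.
Class II: 2/3 of 763413 = 508942; 508,942 required, 508,995 in favor — approved.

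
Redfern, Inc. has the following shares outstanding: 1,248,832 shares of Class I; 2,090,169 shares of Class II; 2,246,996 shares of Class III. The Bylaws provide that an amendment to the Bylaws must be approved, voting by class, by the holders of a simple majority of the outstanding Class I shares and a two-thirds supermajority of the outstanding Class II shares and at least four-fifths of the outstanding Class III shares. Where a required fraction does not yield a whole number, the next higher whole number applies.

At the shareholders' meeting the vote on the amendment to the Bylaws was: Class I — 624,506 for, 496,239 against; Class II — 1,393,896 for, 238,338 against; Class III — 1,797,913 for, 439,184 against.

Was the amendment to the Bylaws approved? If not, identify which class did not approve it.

Approved — every class gave the required vote.

Class I: a majority of 1248832 is 624417; 624,417 required, 624,506 in favor — approved.
Class II: 2/3 of 2090169 = 1393446; 1,393,446 required, 1,393,896 in favor — approved.
Class III: 4/5 of 2246996 = 1797596.80, rounded up to 1797597; 1,797,597 required, 1,797,913 in favor — approved.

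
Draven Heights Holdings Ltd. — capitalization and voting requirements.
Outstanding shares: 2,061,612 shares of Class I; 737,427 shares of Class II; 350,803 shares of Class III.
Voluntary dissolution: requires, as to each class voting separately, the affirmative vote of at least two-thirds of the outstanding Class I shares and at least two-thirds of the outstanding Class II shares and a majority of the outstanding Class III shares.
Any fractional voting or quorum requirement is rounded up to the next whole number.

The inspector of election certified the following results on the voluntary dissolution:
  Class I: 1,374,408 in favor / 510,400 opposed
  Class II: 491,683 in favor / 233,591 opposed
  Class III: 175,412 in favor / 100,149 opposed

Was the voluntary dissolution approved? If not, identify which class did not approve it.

Approved — every class gave the required vote.

Class I: 2/3 of 2061612 = 1374408; 1,374,408 required, 1,374,408 in favor — approved.
Class II: 2/3 of 737427 = 491618; 491,618 required, 491,683 in favor — approved.
Class III: a majority of 350803 is 175402; 175,402 required, 175,412 in favor — approved.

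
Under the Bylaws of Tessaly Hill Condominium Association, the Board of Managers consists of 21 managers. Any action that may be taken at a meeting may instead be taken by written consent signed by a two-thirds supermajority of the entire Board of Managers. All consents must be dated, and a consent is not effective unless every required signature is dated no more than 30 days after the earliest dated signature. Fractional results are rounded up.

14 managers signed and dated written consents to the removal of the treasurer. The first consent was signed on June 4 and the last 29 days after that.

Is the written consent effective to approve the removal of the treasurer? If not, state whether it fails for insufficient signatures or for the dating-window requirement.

Signatures required: a two-thirds supermajority of 21 — 2/3 of 21 = 14, so 14 needed; 14 signed. Sufficient.
Dating window: the latest signature is 29 days after the earliest; the limit is 30 days. Within the window.

Effective — both the signature and dating-window requirements are satisfied.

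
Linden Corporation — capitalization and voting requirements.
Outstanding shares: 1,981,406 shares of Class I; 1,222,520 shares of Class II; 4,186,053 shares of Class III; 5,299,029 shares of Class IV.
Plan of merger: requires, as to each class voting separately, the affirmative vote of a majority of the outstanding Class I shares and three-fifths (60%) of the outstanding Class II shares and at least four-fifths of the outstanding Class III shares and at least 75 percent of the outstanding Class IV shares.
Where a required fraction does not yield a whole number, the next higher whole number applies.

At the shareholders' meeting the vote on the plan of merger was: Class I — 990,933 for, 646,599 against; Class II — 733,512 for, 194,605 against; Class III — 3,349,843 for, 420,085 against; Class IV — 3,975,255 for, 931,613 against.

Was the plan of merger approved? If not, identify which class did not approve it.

Approved — every class gave the required vote.

Class I: a majority of 1981406 is 990704; 990,704 required, 990,933 in favor — approved.
Class II: 3/5 of 1222520 = 733512; 733,512 required, 733,512 in favor — approved.
Class III: 4/5 of 4186053 = 3348842.40, rounded up to 3348843; 3,348,843 required, 3,349,843 in favor — approved.
Class IV: 3/4 of 5299029 = 3974271.75, rounded up to 3974272; 3,974,272 required, 3,975,255 in favor — approved.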